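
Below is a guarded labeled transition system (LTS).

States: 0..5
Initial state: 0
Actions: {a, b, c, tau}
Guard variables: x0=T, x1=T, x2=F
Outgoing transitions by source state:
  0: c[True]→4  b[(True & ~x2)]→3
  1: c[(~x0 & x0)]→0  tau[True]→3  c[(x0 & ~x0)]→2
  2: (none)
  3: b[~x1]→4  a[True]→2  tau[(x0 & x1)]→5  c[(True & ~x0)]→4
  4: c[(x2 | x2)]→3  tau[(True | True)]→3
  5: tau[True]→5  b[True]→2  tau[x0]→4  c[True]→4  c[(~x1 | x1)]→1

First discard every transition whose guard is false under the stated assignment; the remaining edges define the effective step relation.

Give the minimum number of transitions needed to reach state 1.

Breadth-first toward 1:
  depth 0: {0}
  depth 1: {3,4}
  depth 2: {2,5}
  depth 3: {1}
first hit 1 at d=3 via b·tau·c

Answer: 3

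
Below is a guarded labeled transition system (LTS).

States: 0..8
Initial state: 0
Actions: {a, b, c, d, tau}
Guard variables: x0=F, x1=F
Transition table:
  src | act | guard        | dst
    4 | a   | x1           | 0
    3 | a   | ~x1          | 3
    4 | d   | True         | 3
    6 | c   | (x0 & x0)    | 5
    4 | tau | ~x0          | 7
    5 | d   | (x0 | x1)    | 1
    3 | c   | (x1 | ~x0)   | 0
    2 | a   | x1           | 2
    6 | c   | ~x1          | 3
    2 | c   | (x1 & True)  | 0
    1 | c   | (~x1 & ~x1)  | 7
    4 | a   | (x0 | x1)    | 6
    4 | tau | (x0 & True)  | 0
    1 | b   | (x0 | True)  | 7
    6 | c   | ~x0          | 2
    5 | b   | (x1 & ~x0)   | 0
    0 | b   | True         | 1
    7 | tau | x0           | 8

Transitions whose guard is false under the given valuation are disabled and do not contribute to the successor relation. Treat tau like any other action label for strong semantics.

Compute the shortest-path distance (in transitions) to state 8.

Breadth-first toward 8:
  Layer 0: {0}
  Layer 1: {1}
  Layer 2: {7}
8 never appears.

Answer: UNREACHABLE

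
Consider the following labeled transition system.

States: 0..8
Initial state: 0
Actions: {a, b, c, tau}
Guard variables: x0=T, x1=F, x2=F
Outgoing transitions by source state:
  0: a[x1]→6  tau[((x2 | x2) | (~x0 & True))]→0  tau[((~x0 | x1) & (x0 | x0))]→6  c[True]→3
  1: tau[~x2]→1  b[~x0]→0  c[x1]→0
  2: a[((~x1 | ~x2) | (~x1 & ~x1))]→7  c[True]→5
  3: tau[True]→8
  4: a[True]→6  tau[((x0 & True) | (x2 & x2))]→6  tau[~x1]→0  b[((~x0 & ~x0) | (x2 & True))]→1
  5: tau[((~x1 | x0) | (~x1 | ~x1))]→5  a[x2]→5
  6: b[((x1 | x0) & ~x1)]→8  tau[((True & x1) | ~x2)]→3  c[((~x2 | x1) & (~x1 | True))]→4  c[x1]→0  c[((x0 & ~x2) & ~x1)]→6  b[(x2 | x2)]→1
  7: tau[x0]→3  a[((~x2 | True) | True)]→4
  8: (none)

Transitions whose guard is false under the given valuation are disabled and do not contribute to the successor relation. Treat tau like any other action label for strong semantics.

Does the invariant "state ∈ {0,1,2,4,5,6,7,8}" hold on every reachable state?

Answer: INVARIANT VIOLATED at state 3

Working:
Safe = {0,1,2,4,5,6,7,8}
Reachable = {0,3,8}
  0: ✓
  3: VIOLATES
  8: ✓
witness against invariant: c → 3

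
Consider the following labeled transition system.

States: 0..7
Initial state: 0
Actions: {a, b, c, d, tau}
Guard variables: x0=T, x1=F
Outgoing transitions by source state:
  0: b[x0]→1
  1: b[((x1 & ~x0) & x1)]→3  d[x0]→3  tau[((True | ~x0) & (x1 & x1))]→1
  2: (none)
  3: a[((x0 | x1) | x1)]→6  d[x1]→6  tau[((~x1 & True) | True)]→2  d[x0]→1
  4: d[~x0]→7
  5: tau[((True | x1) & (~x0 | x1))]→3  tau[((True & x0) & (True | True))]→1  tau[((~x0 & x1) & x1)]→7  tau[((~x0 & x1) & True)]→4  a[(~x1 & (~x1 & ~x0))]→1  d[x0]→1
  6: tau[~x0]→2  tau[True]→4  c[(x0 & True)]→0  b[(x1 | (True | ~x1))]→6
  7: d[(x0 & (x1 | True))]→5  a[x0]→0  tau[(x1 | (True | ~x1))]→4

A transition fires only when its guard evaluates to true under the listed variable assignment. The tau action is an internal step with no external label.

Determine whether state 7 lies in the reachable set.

Answer: UNREACHABLE

Working:
After dropping false guards: 13 live edges.
L0 = {0}
L1 = {1}  total {0,1}
L2 = {3}  total {0,1,3}
L3 = {2,6}  total {0,1,2,3,6}
L4 = {4}  total {0,1,2,3,4,6}
Reach set: {0,1,2,3,4,6}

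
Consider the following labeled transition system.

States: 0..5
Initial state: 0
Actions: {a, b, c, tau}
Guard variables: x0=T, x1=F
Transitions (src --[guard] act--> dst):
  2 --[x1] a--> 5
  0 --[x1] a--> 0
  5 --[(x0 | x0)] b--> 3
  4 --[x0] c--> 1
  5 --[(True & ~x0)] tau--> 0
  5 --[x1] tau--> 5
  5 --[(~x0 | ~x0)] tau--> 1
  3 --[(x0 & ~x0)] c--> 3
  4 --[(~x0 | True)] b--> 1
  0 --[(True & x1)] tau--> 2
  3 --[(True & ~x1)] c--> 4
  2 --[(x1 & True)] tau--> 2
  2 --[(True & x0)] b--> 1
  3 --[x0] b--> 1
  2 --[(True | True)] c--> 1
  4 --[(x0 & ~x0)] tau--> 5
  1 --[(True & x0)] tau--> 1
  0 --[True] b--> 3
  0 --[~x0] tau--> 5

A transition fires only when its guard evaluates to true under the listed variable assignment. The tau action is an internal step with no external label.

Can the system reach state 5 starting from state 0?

After dropping false guards: 9 live edges.
Layer 0: {0}
Layer 1: {3}  now seen {0,3}
Layer 2: {1,4}  now seen {0,1,3,4}
Reach set: {0,1,3,4}

Answer: UNREACHABLE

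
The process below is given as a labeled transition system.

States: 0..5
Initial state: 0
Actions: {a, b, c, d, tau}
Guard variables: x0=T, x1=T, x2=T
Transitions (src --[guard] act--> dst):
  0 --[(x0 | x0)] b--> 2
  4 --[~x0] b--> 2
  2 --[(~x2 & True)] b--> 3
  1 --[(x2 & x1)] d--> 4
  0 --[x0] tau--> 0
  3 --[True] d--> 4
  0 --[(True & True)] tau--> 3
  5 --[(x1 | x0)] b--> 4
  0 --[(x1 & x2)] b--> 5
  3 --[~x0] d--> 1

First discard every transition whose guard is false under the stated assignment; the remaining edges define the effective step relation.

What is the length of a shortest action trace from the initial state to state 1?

BFS to 1:
  Layer 0: {0}
  Layer 1: {2,3,5}
  Layer 2: {4}
1 never appears.

Answer: UNREACHABLE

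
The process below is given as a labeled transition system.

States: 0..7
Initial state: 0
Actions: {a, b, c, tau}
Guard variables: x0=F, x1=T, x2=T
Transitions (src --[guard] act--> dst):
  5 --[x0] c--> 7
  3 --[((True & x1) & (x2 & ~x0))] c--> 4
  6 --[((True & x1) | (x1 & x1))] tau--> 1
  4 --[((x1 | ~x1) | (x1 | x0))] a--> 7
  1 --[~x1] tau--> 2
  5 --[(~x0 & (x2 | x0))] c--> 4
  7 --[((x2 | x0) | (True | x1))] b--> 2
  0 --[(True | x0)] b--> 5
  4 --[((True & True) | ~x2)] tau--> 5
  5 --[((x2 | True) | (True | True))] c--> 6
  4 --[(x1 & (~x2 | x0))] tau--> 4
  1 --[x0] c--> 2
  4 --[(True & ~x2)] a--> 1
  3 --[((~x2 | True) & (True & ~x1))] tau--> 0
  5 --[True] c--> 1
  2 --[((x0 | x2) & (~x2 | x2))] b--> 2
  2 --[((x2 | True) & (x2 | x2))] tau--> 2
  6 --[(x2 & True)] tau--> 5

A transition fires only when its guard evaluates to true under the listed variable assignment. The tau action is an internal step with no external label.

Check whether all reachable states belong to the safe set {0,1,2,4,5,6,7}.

Answer: INVARIANT HOLDS

Trace:
Allowed set {0,1,2,4,5,6,7}
Reach set: {0,1,2,4,5,6,7}
  0: ✓
  1: ✓
  2: ✓
  4: ✓
  5: ✓
  6: ✓
  7: ✓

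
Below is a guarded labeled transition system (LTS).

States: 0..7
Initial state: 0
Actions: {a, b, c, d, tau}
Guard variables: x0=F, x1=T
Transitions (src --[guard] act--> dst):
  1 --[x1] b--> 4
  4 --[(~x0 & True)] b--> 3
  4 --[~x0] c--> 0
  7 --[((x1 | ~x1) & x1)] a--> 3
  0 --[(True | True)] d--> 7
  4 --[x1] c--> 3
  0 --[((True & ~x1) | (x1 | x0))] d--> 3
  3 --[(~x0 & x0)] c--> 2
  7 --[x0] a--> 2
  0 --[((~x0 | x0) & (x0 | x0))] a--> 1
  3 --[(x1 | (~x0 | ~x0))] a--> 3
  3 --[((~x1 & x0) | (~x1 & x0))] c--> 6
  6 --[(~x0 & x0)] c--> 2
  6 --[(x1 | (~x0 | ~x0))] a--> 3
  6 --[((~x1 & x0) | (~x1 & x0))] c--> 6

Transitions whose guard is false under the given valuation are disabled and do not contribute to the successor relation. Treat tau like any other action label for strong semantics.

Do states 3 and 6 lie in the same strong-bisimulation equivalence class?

Answer: BISIMILAR

Trace:
Bisimulation quotient by refinement:
  P[0] = {{0,1,2,3,4,5,6,7}}
  P[1] = {{0},{1},{2,5},{3,6,7},{4}}
5 equivalence class(es) (converged in 2)
[3]={3,6,7}  [6]={3,6,7}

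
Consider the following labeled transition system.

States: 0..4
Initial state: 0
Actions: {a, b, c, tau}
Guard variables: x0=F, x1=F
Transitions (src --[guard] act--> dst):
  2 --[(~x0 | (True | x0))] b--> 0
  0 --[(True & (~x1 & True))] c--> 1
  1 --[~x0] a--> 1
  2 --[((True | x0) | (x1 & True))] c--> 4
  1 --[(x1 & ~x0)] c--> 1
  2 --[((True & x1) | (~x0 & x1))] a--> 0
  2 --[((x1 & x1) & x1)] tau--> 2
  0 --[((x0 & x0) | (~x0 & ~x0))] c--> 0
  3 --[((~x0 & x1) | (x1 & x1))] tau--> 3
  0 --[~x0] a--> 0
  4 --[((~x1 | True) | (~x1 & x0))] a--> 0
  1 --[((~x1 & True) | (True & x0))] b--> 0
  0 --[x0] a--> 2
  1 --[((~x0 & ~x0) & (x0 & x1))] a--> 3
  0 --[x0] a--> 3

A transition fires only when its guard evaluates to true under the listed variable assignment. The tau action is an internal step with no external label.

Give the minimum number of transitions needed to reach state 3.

BFS to 3:
  Layer 0: {0}
  Layer 1: {1}
3 never appears.

Answer: UNREACHABLE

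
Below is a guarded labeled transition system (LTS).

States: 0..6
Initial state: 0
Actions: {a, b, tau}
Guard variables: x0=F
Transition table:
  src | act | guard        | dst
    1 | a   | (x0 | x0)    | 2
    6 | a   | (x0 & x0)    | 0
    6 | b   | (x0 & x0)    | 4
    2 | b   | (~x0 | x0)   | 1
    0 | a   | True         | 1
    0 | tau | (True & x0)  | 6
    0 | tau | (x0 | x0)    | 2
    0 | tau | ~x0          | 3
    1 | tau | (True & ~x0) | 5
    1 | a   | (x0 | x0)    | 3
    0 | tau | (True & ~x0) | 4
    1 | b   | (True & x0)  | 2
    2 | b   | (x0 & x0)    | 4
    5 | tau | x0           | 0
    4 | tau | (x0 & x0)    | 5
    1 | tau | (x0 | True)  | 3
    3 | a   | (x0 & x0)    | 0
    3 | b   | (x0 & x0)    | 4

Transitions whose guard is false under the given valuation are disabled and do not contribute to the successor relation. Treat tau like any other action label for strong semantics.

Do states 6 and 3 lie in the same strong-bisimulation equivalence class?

Compute ~ classes (split until stable):
  round 0: {{0,1,2,3,4,5,6}}
  round 1: {{0},{1},{2},{3,4,5,6}}
4 equivalence class(es) (converged in 2)
class of 6: {3,4,5,6}; class of 3: {3,4,5,6}

Answer: BISIMILAR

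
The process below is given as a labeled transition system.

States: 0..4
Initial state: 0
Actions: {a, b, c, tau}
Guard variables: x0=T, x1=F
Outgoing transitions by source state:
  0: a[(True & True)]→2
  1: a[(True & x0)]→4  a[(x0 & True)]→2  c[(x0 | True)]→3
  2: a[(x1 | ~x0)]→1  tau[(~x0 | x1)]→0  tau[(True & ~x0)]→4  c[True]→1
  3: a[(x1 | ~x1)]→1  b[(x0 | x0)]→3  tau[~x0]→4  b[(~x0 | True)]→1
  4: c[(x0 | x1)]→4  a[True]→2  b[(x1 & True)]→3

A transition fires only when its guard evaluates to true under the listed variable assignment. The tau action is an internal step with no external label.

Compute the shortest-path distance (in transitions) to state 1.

BFS to 1:
  depth 0: {0}
  depth 1: {2}
  depth 2: {1}
depth(1)=2, e.g. a·c

Answer: 2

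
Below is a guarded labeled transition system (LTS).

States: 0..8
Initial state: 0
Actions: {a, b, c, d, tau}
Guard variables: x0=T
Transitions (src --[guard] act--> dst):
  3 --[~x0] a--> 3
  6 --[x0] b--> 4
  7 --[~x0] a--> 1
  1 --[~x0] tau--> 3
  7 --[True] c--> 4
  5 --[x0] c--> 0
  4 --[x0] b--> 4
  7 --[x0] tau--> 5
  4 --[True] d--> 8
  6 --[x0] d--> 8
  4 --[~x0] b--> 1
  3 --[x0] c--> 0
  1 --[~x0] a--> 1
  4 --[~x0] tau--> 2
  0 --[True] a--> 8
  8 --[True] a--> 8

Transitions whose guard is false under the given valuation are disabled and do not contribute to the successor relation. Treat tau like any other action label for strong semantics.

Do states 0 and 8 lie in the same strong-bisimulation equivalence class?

Refine partition for ~:
  round 0: {{0,1,2,3,4,5,6,7,8}}
  round 1: {{0,8},{1,2},{3,5},{4,6},{7}}
stable after 2 split(s): 5 block(s)
0∈{0,8}, 8∈{0,8}

Answer: BISIMILAR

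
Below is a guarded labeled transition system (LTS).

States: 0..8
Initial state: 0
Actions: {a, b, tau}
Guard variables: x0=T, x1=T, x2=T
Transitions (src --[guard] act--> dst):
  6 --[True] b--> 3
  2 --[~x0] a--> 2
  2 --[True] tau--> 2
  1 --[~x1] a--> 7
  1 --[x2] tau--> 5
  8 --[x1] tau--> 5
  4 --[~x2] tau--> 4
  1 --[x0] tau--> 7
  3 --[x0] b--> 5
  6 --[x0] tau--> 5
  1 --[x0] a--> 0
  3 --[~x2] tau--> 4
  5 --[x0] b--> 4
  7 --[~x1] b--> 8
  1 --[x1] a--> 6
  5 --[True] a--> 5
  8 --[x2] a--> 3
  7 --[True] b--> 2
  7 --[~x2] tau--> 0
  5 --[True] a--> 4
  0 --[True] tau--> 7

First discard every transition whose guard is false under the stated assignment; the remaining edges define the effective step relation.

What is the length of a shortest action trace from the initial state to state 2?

Layered search for 2:
  L0 = {0}
  L1 = {7}
  L2 = {2}
depth(2)=2, e.g. tau·b

Answer: 2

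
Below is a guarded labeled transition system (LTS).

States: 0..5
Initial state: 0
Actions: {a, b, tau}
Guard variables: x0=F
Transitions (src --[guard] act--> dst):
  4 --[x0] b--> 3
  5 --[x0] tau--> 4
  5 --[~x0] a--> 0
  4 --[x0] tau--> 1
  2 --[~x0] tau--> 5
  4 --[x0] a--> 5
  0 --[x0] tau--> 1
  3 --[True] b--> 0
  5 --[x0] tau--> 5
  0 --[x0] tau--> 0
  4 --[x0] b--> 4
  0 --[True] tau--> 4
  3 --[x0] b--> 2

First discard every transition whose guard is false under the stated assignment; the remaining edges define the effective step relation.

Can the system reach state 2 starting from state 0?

Guard filter leaves 4 enabled edge(s).
Layer 0: {0}
Layer 1: {4}  now seen {0,4}
Reach set: {0,4}

Answer: UNREACHABLE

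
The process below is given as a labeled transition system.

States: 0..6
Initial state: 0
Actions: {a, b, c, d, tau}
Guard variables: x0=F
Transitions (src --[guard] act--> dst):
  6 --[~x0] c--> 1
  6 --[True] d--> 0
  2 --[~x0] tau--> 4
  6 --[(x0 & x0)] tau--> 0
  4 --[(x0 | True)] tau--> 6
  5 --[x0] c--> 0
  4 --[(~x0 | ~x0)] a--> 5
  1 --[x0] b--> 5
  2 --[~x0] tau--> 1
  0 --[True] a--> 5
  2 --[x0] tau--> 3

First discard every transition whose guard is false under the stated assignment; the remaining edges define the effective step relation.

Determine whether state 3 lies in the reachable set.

Answer: UNREACHABLE

Trace:
After dropping false guards: 7 live edges.
Layer 0: {0}
Layer 1: {5}  cumulative {0,5}
R = {0,5}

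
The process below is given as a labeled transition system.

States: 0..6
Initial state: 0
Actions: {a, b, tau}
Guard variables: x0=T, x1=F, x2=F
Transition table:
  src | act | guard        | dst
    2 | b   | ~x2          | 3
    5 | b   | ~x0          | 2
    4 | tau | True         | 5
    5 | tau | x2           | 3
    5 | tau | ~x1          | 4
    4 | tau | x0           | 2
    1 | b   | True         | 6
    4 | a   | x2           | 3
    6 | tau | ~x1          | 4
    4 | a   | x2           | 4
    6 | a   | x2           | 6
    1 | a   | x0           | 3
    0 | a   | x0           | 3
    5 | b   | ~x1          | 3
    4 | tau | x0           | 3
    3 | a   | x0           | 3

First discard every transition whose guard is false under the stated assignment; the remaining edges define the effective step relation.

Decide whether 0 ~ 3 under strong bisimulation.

Answer: BISIMILAR

Analysis:
Refine partition for ~:
  π0 = {{0,1,2,3,4,5,6}}
  π1 = {{0,3},{1},{2},{4,6},{5}}
  π2 = {{0,3},{1},{2},{4},{5},{6}}
stable after 3 split(s): 6 block(s)
class of 0: {0,3}; class of 3: {0,3}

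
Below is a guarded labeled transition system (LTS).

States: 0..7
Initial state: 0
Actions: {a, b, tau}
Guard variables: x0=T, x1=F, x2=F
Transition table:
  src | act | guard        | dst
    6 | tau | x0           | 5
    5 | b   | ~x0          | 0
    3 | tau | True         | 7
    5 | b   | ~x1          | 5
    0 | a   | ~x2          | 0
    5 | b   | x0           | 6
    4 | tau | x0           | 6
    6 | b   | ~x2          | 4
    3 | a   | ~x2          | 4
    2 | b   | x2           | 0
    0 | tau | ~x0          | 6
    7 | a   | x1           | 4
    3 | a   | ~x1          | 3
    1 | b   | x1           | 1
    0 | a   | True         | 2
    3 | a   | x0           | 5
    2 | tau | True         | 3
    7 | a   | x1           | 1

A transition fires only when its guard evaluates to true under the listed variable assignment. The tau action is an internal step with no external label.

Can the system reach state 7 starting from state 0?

After dropping false guards: 12 live edges.
depth 0: {0}
depth 1: {2}  total {0,2}
depth 2: {3}  total {0,2,3}
depth 3: {4,5,7}  total {0,2,3,4,5,7}
depth 4: {6}  total {0,2,3,4,5,6,7}
Reach set: {0,2,3,4,5,6,7}
Path to 7: a·tau·tau

Answer: REACHABLE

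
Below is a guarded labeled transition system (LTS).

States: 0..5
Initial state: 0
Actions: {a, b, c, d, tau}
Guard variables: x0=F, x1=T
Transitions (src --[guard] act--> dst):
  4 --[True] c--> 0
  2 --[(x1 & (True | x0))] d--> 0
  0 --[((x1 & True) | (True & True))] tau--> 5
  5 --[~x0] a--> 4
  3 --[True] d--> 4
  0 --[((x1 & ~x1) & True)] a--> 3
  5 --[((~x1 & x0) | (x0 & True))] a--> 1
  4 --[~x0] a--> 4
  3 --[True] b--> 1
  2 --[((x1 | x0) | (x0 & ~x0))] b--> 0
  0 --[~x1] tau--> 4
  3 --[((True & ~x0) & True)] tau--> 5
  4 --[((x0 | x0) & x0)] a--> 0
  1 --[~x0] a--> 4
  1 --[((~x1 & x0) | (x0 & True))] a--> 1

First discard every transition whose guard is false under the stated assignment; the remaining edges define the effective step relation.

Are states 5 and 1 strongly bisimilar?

Compute ~ classes (split until stable):
  round 0: {{0,1,2,3,4,5}}
  round 1: {{0},{1,5},{2},{3},{4}}
stable after 2 split(s): 5 block(s)
[5]={1,5}  [1]={1,5}

Answer: BISIMILAR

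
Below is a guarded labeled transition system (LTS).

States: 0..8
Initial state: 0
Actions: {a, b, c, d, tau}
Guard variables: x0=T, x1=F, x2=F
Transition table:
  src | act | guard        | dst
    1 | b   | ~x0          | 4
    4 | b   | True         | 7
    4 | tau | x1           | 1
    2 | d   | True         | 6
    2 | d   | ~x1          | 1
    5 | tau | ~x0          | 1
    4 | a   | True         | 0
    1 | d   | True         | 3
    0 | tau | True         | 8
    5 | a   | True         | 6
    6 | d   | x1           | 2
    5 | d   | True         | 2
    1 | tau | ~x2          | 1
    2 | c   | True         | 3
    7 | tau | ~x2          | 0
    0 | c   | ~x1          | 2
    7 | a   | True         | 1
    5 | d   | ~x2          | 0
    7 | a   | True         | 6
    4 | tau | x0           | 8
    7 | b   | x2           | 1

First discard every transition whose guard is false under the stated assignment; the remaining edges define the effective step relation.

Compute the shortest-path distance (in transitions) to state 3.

Answer: 2

Trace:
Breadth-first toward 3:
  L0 = {0}
  L1 = {2,8}
  L2 = {1,3,6}
first hit 3 at d=2 via c·c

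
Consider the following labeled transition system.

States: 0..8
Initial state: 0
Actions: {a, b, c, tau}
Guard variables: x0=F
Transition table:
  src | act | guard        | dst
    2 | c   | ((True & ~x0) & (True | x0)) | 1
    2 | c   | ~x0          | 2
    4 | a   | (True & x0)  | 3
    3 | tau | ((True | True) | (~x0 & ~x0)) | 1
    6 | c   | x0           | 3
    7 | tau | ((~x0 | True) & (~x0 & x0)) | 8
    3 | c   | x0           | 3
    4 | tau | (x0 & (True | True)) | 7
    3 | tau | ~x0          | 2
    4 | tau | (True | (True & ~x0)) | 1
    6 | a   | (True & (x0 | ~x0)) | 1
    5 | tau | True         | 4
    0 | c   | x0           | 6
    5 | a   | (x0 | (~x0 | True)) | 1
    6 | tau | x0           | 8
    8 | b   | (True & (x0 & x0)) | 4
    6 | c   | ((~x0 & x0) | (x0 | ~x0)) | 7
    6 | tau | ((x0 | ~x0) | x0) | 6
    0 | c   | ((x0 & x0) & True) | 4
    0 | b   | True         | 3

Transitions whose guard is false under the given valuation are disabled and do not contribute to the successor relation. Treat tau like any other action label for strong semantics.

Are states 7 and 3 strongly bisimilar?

Answer: NOT BISIMILAR

Trace:
Bisimulation quotient by refinement:
  π0 = {{0,1,2,3,4,5,6,7,8}}
  π1 = {{0},{1,7,8},{2},{3,4},{5},{6}}
  π2 = {{0},{1,7,8},{2},{3},{4},{5},{6}}
Fixed point at round 3; 7 class(es).
[7]={1,7,8}  [3]={3}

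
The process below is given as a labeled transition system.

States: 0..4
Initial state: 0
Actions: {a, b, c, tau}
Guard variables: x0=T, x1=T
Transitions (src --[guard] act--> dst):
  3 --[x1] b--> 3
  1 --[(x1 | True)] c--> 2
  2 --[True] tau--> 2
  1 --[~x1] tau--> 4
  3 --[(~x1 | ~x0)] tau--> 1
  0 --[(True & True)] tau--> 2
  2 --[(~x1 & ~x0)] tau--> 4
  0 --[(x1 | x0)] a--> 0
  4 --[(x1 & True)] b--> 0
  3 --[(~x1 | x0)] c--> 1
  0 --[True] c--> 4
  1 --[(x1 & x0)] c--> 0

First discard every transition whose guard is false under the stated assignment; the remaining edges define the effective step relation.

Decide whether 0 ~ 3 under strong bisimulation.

Answer: NOT BISIMILAR

Analysis:
Bisimulation quotient by refinement:
  π0 = {{0,1,2,3,4}}
  π1 = {{0},{1},{2},{3},{4}}
Fixed point at round 2; 5 class(es).
[0]={0}  [3]={3}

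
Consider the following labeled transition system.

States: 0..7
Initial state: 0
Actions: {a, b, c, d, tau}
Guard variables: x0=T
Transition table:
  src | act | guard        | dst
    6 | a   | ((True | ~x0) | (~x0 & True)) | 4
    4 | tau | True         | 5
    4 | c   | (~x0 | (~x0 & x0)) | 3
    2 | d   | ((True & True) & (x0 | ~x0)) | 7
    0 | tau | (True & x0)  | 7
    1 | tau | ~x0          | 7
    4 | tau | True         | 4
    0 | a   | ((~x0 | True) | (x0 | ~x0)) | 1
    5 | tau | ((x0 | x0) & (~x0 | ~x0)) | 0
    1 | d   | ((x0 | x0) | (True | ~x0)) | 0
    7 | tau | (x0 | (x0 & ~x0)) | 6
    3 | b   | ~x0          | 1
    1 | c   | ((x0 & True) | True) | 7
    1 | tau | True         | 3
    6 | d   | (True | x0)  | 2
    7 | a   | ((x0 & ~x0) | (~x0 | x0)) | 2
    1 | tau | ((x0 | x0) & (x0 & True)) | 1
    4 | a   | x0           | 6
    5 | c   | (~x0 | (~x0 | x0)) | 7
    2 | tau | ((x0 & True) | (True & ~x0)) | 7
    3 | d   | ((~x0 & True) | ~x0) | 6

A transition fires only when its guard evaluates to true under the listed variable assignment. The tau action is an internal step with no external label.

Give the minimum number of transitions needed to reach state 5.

Layered search for 5:
  Layer 0: {0}
  Layer 1: {1,7}
  Layer 2: {2,3,6}
  Layer 3: {4}
  Layer 4: {5}
5 enters at depth 4; path tau·tau·a·tau

Answer: 4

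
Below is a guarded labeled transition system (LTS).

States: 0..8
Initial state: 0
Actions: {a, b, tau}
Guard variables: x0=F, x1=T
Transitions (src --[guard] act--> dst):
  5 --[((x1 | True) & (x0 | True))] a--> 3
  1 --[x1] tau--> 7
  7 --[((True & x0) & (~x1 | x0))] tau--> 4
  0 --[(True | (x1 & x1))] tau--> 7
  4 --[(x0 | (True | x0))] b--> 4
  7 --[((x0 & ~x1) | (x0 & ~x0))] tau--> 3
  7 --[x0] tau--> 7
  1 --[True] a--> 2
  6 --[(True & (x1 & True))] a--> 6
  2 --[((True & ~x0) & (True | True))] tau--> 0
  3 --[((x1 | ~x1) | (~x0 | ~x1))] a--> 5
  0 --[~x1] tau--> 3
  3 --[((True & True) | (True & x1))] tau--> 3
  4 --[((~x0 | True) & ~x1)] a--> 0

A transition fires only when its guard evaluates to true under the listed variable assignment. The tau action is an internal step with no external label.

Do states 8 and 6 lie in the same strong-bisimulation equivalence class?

Refine partition for ~:
  π0 = {{0,1,2,3,4,5,6,7,8}}
  π1 = {{0,2},{1,3},{4},{5,6},{7,8}}
  π2 = {{0},{1},{2},{3},{4},{5},{6},{7,8}}
8 equivalence class(es) (converged in 3)
class of 8: {7,8}; class of 6: {6}

Answer: NOT BISIMILAR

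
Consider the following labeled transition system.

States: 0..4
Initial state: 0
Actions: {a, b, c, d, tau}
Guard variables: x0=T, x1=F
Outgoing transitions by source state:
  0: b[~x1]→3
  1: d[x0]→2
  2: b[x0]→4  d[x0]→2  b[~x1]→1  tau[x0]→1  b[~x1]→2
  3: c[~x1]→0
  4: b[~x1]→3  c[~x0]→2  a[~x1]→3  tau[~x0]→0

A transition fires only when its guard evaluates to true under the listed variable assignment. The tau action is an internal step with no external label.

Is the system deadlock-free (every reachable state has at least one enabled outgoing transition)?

Answer: DEADLOCK-FREE

Analysis:
Reachable = {0,3}
  0: b→3  [deg 1]
  3: c→0  [deg 1]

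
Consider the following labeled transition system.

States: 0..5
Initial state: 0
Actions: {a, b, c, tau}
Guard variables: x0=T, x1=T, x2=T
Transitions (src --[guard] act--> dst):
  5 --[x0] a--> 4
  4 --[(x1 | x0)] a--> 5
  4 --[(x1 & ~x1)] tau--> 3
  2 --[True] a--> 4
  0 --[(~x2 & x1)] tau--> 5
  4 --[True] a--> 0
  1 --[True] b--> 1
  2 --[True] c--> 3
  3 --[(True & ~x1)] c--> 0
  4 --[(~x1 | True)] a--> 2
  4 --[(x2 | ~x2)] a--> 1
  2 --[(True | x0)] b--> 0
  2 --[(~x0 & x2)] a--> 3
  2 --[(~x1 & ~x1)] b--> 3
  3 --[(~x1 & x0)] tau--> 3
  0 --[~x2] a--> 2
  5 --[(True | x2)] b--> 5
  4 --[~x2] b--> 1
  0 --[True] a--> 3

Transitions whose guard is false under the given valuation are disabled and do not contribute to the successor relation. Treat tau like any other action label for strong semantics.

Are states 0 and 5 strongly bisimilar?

Refine partition for ~:
  P[0] = {{0,1,2,3,4,5}}
  P[1] = {{0,4},{1},{2},{3},{5}}
  P[2] = {{0},{1},{2},{3},{4},{5}}
6 equivalence class(es) (converged in 3)
0∈{0}, 5∈{5}

Answer: NOT BISIMILAR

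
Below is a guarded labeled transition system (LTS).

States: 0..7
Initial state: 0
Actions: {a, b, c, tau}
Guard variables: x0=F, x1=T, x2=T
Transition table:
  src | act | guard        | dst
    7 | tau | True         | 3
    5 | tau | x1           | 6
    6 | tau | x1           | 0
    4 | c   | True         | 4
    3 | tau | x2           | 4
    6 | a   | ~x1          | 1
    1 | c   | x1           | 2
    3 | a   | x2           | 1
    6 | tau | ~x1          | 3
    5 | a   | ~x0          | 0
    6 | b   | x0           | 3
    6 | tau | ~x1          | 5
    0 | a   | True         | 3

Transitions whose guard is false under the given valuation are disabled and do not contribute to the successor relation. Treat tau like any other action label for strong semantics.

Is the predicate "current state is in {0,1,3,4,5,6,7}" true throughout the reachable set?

Answer: INVARIANT VIOLATED at state 2

Working:
Inv-set: {0,1,3,4,5,6,7}
Reach set: {0,1,2,3,4}
  0: ok
  1: ok
  2: VIOLATES
  3: ok
  4: ok
counterexample path to 2: a·a·c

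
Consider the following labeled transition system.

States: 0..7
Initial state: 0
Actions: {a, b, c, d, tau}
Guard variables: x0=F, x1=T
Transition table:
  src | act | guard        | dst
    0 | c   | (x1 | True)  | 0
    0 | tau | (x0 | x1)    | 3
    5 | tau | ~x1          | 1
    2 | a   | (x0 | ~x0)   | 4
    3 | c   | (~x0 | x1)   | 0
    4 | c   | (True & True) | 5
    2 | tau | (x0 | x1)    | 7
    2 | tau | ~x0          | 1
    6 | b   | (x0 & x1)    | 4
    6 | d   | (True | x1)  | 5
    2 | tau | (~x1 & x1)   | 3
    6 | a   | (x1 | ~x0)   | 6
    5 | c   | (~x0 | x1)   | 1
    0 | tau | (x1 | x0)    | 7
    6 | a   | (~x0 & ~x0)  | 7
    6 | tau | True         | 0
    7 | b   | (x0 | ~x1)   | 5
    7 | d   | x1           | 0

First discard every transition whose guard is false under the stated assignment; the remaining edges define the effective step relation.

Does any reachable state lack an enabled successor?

Reachable = {0,3,7}
  0: c→0  tau→3  tau→7  [3 out]
  3: c→0  [1 out]
  7: d→0  [1 out]

Answer: DEADLOCK-FREE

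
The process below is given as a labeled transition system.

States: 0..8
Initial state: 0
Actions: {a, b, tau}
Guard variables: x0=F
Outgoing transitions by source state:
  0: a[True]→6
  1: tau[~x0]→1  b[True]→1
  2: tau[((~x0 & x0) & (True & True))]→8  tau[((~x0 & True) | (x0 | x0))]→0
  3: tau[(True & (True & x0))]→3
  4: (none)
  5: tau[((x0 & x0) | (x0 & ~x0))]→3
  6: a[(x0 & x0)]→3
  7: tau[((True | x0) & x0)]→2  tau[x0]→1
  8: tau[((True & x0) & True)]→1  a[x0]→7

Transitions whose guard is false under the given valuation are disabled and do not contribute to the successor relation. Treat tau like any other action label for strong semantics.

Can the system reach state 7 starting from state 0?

After dropping false guards: 4 live edges.
Layer 0: {0}
Layer 1: {6}  now seen {0,6}
Reachable = {0,6}

Answer: UNREACHABLE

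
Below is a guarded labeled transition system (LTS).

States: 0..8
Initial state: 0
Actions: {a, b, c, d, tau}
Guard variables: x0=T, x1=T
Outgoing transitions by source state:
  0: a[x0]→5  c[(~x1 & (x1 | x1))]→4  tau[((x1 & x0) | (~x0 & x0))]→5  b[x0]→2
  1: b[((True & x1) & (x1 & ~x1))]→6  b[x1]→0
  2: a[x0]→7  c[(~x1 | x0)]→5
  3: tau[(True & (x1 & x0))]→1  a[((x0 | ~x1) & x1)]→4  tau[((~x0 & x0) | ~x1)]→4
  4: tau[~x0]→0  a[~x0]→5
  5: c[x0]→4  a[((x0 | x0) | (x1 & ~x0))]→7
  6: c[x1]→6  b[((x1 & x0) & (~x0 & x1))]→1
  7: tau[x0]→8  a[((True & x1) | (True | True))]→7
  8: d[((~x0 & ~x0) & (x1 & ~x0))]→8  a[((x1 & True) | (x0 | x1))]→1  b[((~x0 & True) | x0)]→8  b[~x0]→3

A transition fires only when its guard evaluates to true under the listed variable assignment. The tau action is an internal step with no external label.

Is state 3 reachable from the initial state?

15 transition(s) survive guard evaluation.
L0 = {0}
L1 = {2,5}  now seen {0,2,5}
L2 = {4,7}  now seen {0,2,4,5,7}
L3 = {8}  now seen {0,2,4,5,7,8}
L4 = {1}  now seen {0,1,2,4,5,7,8}
Reachable = {0,1,2,4,5,7,8}

Answer: UNREACHABLE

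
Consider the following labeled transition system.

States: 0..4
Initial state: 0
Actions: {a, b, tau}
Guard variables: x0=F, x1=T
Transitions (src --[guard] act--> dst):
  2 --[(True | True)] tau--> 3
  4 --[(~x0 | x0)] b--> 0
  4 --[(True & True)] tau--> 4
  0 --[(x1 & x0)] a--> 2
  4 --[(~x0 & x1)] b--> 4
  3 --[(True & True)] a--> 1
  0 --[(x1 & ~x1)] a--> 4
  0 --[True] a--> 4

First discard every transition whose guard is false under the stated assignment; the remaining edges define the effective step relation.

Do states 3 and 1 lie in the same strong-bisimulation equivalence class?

Answer: NOT BISIMILAR

Working:
Refine partition for ~:
  π0 = {{0,1,2,3,4}}
  π1 = {{0,3},{1},{2},{4}}
  π2 = {{0},{1},{2},{3},{4}}
Fixed point at round 3; 5 class(es).
[3]={3}  [1]={1}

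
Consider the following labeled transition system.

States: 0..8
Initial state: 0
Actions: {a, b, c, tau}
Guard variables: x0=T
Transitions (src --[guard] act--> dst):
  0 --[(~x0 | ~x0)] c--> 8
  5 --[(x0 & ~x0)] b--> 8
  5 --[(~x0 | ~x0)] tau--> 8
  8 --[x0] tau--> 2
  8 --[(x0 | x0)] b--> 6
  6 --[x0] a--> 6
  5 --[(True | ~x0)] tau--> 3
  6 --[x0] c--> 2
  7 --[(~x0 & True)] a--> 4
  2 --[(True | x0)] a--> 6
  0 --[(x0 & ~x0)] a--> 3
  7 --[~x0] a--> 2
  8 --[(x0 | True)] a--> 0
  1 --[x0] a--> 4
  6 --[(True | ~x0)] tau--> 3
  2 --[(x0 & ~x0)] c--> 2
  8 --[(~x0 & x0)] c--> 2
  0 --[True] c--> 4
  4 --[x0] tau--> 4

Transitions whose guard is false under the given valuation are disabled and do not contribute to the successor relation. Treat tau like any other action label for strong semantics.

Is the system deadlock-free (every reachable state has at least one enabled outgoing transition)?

R = {0,4}
  0: c→4  [1 out]
  4: tau→4  [1 out]

Answer: DEADLOCK-FREE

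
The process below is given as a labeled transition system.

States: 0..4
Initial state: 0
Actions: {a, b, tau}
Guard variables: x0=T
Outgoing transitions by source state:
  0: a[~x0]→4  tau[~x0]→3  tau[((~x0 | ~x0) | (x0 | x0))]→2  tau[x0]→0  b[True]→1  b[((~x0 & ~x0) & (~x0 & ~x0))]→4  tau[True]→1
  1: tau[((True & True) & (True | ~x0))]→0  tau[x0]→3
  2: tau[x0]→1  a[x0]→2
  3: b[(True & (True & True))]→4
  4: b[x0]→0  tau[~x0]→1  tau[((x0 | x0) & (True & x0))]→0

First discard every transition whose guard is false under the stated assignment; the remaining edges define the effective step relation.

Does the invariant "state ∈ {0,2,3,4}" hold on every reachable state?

Answer: INVARIANT VIOLATED at state 1

Working:
Safe = {0,2,3,4}
R = {0,1,2,3,4}
  0: safe
  1: outside
  2: safe
  3: safe
  4: safe
counterexample path to 1: tau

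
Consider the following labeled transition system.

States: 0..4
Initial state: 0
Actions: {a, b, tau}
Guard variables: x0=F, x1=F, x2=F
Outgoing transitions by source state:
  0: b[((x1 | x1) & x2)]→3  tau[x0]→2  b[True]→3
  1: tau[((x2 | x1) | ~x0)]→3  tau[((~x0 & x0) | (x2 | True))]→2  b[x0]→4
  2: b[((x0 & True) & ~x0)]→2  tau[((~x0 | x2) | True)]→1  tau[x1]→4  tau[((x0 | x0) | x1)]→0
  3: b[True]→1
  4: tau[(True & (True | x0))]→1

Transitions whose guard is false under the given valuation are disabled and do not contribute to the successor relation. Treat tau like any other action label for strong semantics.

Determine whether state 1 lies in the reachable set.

Guard filter leaves 6 enabled edge(s).
Layer 0: {0}
Layer 1: {3}  now seen {0,3}
Layer 2: {1}  now seen {0,1,3}
Layer 3: {2}  now seen {0,1,2,3}
Reach set: {0,1,2,3}
Path to 1: b·b

Answer: REACHABLE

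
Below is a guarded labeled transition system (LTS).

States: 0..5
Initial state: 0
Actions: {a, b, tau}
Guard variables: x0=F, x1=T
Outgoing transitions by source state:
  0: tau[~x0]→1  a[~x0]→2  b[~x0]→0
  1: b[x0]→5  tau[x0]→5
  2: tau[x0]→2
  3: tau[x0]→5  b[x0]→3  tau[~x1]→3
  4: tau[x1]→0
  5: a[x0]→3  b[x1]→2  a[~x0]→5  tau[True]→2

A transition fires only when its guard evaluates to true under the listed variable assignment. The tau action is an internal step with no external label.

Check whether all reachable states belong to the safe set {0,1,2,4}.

Safe = {0,1,2,4}
Reachable = {0,1,2}
  0: ✓
  1: ✓
  2: ✓

Answer: INVARIANT HOLDS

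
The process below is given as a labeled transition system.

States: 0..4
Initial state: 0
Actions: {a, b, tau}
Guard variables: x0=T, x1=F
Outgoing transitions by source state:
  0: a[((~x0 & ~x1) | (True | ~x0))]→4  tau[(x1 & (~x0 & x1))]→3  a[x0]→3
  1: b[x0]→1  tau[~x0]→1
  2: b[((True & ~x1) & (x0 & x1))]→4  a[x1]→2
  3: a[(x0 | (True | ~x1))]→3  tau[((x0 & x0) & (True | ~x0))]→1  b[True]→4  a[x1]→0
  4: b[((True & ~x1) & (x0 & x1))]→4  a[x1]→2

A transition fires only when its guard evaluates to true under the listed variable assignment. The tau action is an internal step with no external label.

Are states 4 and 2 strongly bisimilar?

Answer: BISIMILAR

Working:
Refine partition for ~:
  π0 = {{0,1,2,3,4}}
  π1 = {{0},{1},{2,4},{3}}
stable after 2 split(s): 4 block(s)
class of 4: {2,4}; class of 2: {2,4}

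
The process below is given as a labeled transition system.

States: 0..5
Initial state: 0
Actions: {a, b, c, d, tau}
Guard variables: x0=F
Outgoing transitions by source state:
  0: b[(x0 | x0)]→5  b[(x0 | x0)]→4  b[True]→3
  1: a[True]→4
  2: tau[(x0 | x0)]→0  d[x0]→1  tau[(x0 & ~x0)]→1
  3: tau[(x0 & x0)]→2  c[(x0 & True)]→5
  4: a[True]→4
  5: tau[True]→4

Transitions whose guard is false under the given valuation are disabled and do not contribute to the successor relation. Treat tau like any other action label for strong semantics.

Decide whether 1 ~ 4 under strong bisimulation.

Refine partition for ~:
  round 0: {{0,1,2,3,4,5}}
  round 1: {{0},{1,4},{2,3},{5}}
Fixed point at round 2; 4 class(es).
class of 1: {1,4}; class of 4: {1,4}

Answer: BISIMILAR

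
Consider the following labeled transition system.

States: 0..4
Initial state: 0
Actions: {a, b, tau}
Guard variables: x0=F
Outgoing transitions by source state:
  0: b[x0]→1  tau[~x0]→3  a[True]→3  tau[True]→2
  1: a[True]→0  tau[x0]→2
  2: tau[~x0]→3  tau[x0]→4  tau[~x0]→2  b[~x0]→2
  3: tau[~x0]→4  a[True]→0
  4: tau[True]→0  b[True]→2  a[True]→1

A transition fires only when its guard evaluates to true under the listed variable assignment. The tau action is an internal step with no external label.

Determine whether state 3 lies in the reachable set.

Guard filter leaves 12 enabled edge(s).
depth 0: {0}
depth 1: {2,3}  now seen {0,2,3}
depth 2: {4}  now seen {0,2,3,4}
depth 3: {1}  now seen {0,1,2,3,4}
Reachable = {0,1,2,3,4}
Path to 3: tau

Answer: REACHABLE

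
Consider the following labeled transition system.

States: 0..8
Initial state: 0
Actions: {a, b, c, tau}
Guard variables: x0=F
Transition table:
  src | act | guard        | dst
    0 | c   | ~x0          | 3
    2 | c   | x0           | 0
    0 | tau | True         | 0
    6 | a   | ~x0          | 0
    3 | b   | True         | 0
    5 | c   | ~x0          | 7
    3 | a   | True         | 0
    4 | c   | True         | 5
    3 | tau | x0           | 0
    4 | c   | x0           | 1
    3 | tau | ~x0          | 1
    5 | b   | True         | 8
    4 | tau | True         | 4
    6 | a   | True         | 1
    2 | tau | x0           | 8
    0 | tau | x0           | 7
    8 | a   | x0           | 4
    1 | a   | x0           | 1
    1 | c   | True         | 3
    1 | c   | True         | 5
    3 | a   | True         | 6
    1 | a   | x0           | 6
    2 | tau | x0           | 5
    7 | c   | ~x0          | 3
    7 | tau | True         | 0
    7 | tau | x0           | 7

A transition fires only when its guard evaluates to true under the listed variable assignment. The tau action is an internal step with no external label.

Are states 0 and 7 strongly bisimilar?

Answer: BISIMILAR

Working:
Refine partition for ~:
  round 0: {{0,1,2,3,4,5,6,7,8}}
  round 1: {{0,4,7},{1},{2,8},{3},{5},{6}}
  round 2: {{0,7},{1},{2,8},{3},{4},{5},{6}}
stable after 3 split(s): 7 block(s)
[0]={0,7}  [7]={0,7}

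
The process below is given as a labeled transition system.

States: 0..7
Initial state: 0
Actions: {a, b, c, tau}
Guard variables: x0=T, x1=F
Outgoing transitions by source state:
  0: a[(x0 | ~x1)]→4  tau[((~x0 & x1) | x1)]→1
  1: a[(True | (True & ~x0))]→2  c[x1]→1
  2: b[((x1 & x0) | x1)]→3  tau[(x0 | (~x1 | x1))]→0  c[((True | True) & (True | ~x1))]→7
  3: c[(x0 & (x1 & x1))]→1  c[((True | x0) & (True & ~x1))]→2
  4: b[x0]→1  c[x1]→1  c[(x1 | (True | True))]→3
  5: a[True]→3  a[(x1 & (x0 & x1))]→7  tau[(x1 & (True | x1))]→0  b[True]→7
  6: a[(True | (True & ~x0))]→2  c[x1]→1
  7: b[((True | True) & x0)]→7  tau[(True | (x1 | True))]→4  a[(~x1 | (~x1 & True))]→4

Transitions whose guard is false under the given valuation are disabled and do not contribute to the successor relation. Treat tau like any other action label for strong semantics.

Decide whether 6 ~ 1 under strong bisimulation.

Compute ~ classes (split until stable):
  π0 = {{0,1,2,3,4,5,6,7}}
  π1 = {{0,1,6},{2},{3},{4},{5},{7}}
  π2 = {{0},{1,6},{2},{3},{4},{5},{7}}
7 equivalence class(es) (converged in 3)
[6]={1,6}  [1]={1,6}

Answer: BISIMILAR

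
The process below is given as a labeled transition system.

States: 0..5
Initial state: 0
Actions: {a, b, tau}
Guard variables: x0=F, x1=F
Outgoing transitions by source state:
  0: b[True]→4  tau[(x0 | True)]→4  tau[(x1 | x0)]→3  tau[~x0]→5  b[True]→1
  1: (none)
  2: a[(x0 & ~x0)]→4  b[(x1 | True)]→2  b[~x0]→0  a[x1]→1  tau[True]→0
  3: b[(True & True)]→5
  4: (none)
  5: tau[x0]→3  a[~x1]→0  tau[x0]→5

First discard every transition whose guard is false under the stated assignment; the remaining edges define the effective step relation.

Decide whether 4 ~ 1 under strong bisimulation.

Answer: BISIMILAR

Analysis:
Refine partition for ~:
  P[0] = {{0,1,2,3,4,5}}
  P[1] = {{0,2},{1,4},{3},{5}}
  P[2] = {{0},{1,4},{2},{3},{5}}
stable after 3 split(s): 5 block(s)
class of 4: {1,4}; class of 1: {1,4}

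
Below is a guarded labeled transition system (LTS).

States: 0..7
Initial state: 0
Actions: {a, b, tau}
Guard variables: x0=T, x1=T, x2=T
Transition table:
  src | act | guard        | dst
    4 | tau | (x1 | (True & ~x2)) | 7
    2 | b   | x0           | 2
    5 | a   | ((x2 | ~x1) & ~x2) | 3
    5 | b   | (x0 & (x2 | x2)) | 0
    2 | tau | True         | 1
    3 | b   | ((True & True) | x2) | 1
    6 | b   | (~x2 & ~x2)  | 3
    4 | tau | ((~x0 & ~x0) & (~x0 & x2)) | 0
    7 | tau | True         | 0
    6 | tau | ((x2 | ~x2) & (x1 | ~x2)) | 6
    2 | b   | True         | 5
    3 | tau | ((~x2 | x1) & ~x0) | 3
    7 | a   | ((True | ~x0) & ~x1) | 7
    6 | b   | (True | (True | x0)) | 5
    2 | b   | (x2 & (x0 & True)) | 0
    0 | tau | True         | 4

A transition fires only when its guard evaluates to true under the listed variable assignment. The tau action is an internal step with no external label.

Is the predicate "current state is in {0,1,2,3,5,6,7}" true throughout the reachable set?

Answer: INVARIANT VIOLATED at state 4

Trace:
Safe = {0,1,2,3,5,6,7}
Reachable = {0,4,7}
  0: ok
  4: outside
  7: ok
witness against invariant: tau → 4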